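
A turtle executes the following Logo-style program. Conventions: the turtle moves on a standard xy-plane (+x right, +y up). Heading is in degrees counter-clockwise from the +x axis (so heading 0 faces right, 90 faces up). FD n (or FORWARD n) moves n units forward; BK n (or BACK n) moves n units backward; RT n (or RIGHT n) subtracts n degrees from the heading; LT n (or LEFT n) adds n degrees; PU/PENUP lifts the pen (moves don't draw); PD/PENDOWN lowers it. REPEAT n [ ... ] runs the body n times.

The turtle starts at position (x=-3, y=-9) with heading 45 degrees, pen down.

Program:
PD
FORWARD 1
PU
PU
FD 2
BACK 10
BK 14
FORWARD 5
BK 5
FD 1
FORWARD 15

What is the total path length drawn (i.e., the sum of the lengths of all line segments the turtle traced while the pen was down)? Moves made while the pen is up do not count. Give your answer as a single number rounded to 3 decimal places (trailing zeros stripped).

Answer: 1

Derivation:
Executing turtle program step by step:
Start: pos=(-3,-9), heading=45, pen down
PD: pen down
FD 1: (-3,-9) -> (-2.293,-8.293) [heading=45, draw]
PU: pen up
PU: pen up
FD 2: (-2.293,-8.293) -> (-0.879,-6.879) [heading=45, move]
BK 10: (-0.879,-6.879) -> (-7.95,-13.95) [heading=45, move]
BK 14: (-7.95,-13.95) -> (-17.849,-23.849) [heading=45, move]
FD 5: (-17.849,-23.849) -> (-14.314,-20.314) [heading=45, move]
BK 5: (-14.314,-20.314) -> (-17.849,-23.849) [heading=45, move]
FD 1: (-17.849,-23.849) -> (-17.142,-23.142) [heading=45, move]
FD 15: (-17.142,-23.142) -> (-6.536,-12.536) [heading=45, move]
Final: pos=(-6.536,-12.536), heading=45, 1 segment(s) drawn

Segment lengths:
  seg 1: (-3,-9) -> (-2.293,-8.293), length = 1
Total = 1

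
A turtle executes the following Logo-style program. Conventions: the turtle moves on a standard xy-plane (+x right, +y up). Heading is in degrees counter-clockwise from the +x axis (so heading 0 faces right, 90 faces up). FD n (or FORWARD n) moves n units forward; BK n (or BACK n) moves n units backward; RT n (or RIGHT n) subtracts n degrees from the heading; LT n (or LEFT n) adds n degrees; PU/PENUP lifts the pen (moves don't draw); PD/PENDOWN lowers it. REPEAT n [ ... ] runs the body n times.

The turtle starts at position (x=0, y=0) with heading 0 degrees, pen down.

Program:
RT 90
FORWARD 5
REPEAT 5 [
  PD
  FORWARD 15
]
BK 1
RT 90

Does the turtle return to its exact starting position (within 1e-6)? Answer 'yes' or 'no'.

Answer: no

Derivation:
Executing turtle program step by step:
Start: pos=(0,0), heading=0, pen down
RT 90: heading 0 -> 270
FD 5: (0,0) -> (0,-5) [heading=270, draw]
REPEAT 5 [
  -- iteration 1/5 --
  PD: pen down
  FD 15: (0,-5) -> (0,-20) [heading=270, draw]
  -- iteration 2/5 --
  PD: pen down
  FD 15: (0,-20) -> (0,-35) [heading=270, draw]
  -- iteration 3/5 --
  PD: pen down
  FD 15: (0,-35) -> (0,-50) [heading=270, draw]
  -- iteration 4/5 --
  PD: pen down
  FD 15: (0,-50) -> (0,-65) [heading=270, draw]
  -- iteration 5/5 --
  PD: pen down
  FD 15: (0,-65) -> (0,-80) [heading=270, draw]
]
BK 1: (0,-80) -> (0,-79) [heading=270, draw]
RT 90: heading 270 -> 180
Final: pos=(0,-79), heading=180, 7 segment(s) drawn

Start position: (0, 0)
Final position: (0, -79)
Distance = 79; >= 1e-6 -> NOT closed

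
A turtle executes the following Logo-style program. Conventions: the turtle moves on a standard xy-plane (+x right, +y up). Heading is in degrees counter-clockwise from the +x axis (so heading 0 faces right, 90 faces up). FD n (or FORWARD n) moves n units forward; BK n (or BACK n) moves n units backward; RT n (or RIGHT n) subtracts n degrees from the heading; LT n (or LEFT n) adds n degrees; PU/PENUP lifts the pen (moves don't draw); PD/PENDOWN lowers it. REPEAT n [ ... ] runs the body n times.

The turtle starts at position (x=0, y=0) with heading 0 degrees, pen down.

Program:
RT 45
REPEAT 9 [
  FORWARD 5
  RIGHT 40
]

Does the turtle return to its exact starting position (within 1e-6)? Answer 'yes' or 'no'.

Answer: yes

Derivation:
Executing turtle program step by step:
Start: pos=(0,0), heading=0, pen down
RT 45: heading 0 -> 315
REPEAT 9 [
  -- iteration 1/9 --
  FD 5: (0,0) -> (3.536,-3.536) [heading=315, draw]
  RT 40: heading 315 -> 275
  -- iteration 2/9 --
  FD 5: (3.536,-3.536) -> (3.971,-8.517) [heading=275, draw]
  RT 40: heading 275 -> 235
  -- iteration 3/9 --
  FD 5: (3.971,-8.517) -> (1.103,-12.612) [heading=235, draw]
  RT 40: heading 235 -> 195
  -- iteration 4/9 --
  FD 5: (1.103,-12.612) -> (-3.726,-13.906) [heading=195, draw]
  RT 40: heading 195 -> 155
  -- iteration 5/9 --
  FD 5: (-3.726,-13.906) -> (-8.258,-11.793) [heading=155, draw]
  RT 40: heading 155 -> 115
  -- iteration 6/9 --
  FD 5: (-8.258,-11.793) -> (-10.371,-7.262) [heading=115, draw]
  RT 40: heading 115 -> 75
  -- iteration 7/9 --
  FD 5: (-10.371,-7.262) -> (-9.077,-2.432) [heading=75, draw]
  RT 40: heading 75 -> 35
  -- iteration 8/9 --
  FD 5: (-9.077,-2.432) -> (-4.981,0.436) [heading=35, draw]
  RT 40: heading 35 -> 355
  -- iteration 9/9 --
  FD 5: (-4.981,0.436) -> (0,0) [heading=355, draw]
  RT 40: heading 355 -> 315
]
Final: pos=(0,0), heading=315, 9 segment(s) drawn

Start position: (0, 0)
Final position: (0, 0)
Distance = 0; < 1e-6 -> CLOSED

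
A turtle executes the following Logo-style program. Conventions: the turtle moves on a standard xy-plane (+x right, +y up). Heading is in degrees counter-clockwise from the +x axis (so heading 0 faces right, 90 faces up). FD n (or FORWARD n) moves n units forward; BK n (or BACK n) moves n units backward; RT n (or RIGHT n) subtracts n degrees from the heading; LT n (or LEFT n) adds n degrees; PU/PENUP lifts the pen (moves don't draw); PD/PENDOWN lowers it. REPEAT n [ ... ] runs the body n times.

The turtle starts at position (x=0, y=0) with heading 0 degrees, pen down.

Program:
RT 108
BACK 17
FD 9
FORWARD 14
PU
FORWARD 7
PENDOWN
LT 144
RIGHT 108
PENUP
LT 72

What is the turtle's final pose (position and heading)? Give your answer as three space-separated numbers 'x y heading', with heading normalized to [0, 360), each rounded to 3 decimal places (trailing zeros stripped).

Answer: -4.017 -12.364 0

Derivation:
Executing turtle program step by step:
Start: pos=(0,0), heading=0, pen down
RT 108: heading 0 -> 252
BK 17: (0,0) -> (5.253,16.168) [heading=252, draw]
FD 9: (5.253,16.168) -> (2.472,7.608) [heading=252, draw]
FD 14: (2.472,7.608) -> (-1.854,-5.706) [heading=252, draw]
PU: pen up
FD 7: (-1.854,-5.706) -> (-4.017,-12.364) [heading=252, move]
PD: pen down
LT 144: heading 252 -> 36
RT 108: heading 36 -> 288
PU: pen up
LT 72: heading 288 -> 0
Final: pos=(-4.017,-12.364), heading=0, 3 segment(s) drawn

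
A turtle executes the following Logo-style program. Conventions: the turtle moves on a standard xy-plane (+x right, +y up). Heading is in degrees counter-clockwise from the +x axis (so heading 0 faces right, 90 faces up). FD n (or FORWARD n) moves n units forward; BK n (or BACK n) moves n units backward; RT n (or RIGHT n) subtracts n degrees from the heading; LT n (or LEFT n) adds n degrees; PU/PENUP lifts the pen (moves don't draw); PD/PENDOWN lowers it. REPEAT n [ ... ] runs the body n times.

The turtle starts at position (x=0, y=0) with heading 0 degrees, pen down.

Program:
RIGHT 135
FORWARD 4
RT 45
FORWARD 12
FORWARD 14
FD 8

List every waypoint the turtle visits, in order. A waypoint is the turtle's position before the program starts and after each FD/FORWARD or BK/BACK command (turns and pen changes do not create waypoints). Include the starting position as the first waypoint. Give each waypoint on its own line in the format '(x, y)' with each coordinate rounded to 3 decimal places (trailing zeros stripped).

Answer: (0, 0)
(-2.828, -2.828)
(-14.828, -2.828)
(-28.828, -2.828)
(-36.828, -2.828)

Derivation:
Executing turtle program step by step:
Start: pos=(0,0), heading=0, pen down
RT 135: heading 0 -> 225
FD 4: (0,0) -> (-2.828,-2.828) [heading=225, draw]
RT 45: heading 225 -> 180
FD 12: (-2.828,-2.828) -> (-14.828,-2.828) [heading=180, draw]
FD 14: (-14.828,-2.828) -> (-28.828,-2.828) [heading=180, draw]
FD 8: (-28.828,-2.828) -> (-36.828,-2.828) [heading=180, draw]
Final: pos=(-36.828,-2.828), heading=180, 4 segment(s) drawn
Waypoints (5 total):
(0, 0)
(-2.828, -2.828)
(-14.828, -2.828)
(-28.828, -2.828)
(-36.828, -2.828)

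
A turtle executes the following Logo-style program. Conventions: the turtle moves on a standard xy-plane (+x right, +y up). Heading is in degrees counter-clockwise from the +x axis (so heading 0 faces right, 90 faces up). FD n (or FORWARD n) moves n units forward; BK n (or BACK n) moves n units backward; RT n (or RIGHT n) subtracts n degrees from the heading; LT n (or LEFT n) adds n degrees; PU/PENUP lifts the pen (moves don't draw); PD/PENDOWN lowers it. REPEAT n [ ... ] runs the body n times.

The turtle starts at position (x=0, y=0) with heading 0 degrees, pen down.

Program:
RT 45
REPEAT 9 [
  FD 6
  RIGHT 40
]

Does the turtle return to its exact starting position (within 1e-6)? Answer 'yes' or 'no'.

Executing turtle program step by step:
Start: pos=(0,0), heading=0, pen down
RT 45: heading 0 -> 315
REPEAT 9 [
  -- iteration 1/9 --
  FD 6: (0,0) -> (4.243,-4.243) [heading=315, draw]
  RT 40: heading 315 -> 275
  -- iteration 2/9 --
  FD 6: (4.243,-4.243) -> (4.766,-10.22) [heading=275, draw]
  RT 40: heading 275 -> 235
  -- iteration 3/9 --
  FD 6: (4.766,-10.22) -> (1.324,-15.135) [heading=235, draw]
  RT 40: heading 235 -> 195
  -- iteration 4/9 --
  FD 6: (1.324,-15.135) -> (-4.471,-16.688) [heading=195, draw]
  RT 40: heading 195 -> 155
  -- iteration 5/9 --
  FD 6: (-4.471,-16.688) -> (-9.909,-14.152) [heading=155, draw]
  RT 40: heading 155 -> 115
  -- iteration 6/9 --
  FD 6: (-9.909,-14.152) -> (-12.445,-8.714) [heading=115, draw]
  RT 40: heading 115 -> 75
  -- iteration 7/9 --
  FD 6: (-12.445,-8.714) -> (-10.892,-2.919) [heading=75, draw]
  RT 40: heading 75 -> 35
  -- iteration 8/9 --
  FD 6: (-10.892,-2.919) -> (-5.977,0.523) [heading=35, draw]
  RT 40: heading 35 -> 355
  -- iteration 9/9 --
  FD 6: (-5.977,0.523) -> (0,0) [heading=355, draw]
  RT 40: heading 355 -> 315
]
Final: pos=(0,0), heading=315, 9 segment(s) drawn

Start position: (0, 0)
Final position: (0, 0)
Distance = 0; < 1e-6 -> CLOSED

Answer: yes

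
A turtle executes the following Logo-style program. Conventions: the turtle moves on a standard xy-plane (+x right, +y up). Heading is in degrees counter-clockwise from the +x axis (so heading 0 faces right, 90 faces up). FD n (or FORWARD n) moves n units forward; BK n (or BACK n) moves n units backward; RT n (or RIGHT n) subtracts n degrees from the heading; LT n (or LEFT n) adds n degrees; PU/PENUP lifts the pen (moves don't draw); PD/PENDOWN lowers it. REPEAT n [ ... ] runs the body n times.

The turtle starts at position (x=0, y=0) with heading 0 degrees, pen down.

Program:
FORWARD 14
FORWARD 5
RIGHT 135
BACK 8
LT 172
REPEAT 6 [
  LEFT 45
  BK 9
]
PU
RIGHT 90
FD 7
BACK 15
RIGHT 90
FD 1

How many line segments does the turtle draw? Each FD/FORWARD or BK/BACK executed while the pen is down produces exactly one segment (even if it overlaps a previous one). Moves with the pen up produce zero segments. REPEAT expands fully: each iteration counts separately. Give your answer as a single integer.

Answer: 9

Derivation:
Executing turtle program step by step:
Start: pos=(0,0), heading=0, pen down
FD 14: (0,0) -> (14,0) [heading=0, draw]
FD 5: (14,0) -> (19,0) [heading=0, draw]
RT 135: heading 0 -> 225
BK 8: (19,0) -> (24.657,5.657) [heading=225, draw]
LT 172: heading 225 -> 37
REPEAT 6 [
  -- iteration 1/6 --
  LT 45: heading 37 -> 82
  BK 9: (24.657,5.657) -> (23.404,-3.256) [heading=82, draw]
  -- iteration 2/6 --
  LT 45: heading 82 -> 127
  BK 9: (23.404,-3.256) -> (28.821,-10.443) [heading=127, draw]
  -- iteration 3/6 --
  LT 45: heading 127 -> 172
  BK 9: (28.821,-10.443) -> (37.733,-11.696) [heading=172, draw]
  -- iteration 4/6 --
  LT 45: heading 172 -> 217
  BK 9: (37.733,-11.696) -> (44.921,-6.28) [heading=217, draw]
  -- iteration 5/6 --
  LT 45: heading 217 -> 262
  BK 9: (44.921,-6.28) -> (46.173,2.633) [heading=262, draw]
  -- iteration 6/6 --
  LT 45: heading 262 -> 307
  BK 9: (46.173,2.633) -> (40.757,9.821) [heading=307, draw]
]
PU: pen up
RT 90: heading 307 -> 217
FD 7: (40.757,9.821) -> (35.167,5.608) [heading=217, move]
BK 15: (35.167,5.608) -> (47.146,14.635) [heading=217, move]
RT 90: heading 217 -> 127
FD 1: (47.146,14.635) -> (46.544,15.434) [heading=127, move]
Final: pos=(46.544,15.434), heading=127, 9 segment(s) drawn
Segments drawn: 9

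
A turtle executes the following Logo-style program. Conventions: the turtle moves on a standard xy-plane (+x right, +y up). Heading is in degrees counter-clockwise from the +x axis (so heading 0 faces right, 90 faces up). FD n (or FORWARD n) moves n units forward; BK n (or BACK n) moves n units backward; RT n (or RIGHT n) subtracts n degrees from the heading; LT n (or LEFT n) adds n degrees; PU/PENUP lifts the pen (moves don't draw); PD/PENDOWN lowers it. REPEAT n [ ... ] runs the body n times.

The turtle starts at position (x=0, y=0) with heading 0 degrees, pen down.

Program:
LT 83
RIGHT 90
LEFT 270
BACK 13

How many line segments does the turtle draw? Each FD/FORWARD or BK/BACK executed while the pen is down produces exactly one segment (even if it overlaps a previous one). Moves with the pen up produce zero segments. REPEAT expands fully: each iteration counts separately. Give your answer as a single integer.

Executing turtle program step by step:
Start: pos=(0,0), heading=0, pen down
LT 83: heading 0 -> 83
RT 90: heading 83 -> 353
LT 270: heading 353 -> 263
BK 13: (0,0) -> (1.584,12.903) [heading=263, draw]
Final: pos=(1.584,12.903), heading=263, 1 segment(s) drawn
Segments drawn: 1

Answer: 1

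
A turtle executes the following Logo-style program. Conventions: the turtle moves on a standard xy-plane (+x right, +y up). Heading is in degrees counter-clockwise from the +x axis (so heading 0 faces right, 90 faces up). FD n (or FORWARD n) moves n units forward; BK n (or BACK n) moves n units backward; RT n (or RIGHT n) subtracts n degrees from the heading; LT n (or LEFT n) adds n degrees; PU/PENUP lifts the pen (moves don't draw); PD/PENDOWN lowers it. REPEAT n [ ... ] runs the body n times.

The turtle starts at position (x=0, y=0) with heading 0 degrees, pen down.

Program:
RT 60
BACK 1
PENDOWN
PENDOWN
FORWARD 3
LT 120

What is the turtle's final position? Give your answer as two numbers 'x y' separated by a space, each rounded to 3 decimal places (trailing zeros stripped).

Answer: 1 -1.732

Derivation:
Executing turtle program step by step:
Start: pos=(0,0), heading=0, pen down
RT 60: heading 0 -> 300
BK 1: (0,0) -> (-0.5,0.866) [heading=300, draw]
PD: pen down
PD: pen down
FD 3: (-0.5,0.866) -> (1,-1.732) [heading=300, draw]
LT 120: heading 300 -> 60
Final: pos=(1,-1.732), heading=60, 2 segment(s) drawn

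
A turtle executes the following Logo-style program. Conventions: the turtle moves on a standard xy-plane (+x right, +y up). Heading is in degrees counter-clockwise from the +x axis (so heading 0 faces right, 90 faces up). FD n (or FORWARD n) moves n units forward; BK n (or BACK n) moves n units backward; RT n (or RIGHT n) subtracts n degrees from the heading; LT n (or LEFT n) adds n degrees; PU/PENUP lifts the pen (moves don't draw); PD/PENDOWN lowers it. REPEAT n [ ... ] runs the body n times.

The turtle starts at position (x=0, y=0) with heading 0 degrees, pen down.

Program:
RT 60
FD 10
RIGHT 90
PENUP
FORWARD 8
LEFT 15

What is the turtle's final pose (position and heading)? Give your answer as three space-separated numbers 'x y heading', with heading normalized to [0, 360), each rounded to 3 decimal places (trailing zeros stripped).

Executing turtle program step by step:
Start: pos=(0,0), heading=0, pen down
RT 60: heading 0 -> 300
FD 10: (0,0) -> (5,-8.66) [heading=300, draw]
RT 90: heading 300 -> 210
PU: pen up
FD 8: (5,-8.66) -> (-1.928,-12.66) [heading=210, move]
LT 15: heading 210 -> 225
Final: pos=(-1.928,-12.66), heading=225, 1 segment(s) drawn

Answer: -1.928 -12.66 225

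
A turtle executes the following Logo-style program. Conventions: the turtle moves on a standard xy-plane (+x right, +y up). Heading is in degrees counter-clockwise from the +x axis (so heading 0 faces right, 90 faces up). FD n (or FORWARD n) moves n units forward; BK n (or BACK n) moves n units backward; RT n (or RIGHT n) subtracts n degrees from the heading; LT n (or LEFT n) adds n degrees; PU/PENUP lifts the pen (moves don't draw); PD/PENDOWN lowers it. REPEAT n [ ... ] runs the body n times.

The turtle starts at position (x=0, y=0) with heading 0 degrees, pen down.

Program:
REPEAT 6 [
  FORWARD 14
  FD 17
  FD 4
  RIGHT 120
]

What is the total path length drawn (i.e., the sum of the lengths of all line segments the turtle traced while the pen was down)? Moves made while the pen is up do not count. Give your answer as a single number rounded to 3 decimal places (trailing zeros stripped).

Executing turtle program step by step:
Start: pos=(0,0), heading=0, pen down
REPEAT 6 [
  -- iteration 1/6 --
  FD 14: (0,0) -> (14,0) [heading=0, draw]
  FD 17: (14,0) -> (31,0) [heading=0, draw]
  FD 4: (31,0) -> (35,0) [heading=0, draw]
  RT 120: heading 0 -> 240
  -- iteration 2/6 --
  FD 14: (35,0) -> (28,-12.124) [heading=240, draw]
  FD 17: (28,-12.124) -> (19.5,-26.847) [heading=240, draw]
  FD 4: (19.5,-26.847) -> (17.5,-30.311) [heading=240, draw]
  RT 120: heading 240 -> 120
  -- iteration 3/6 --
  FD 14: (17.5,-30.311) -> (10.5,-18.187) [heading=120, draw]
  FD 17: (10.5,-18.187) -> (2,-3.464) [heading=120, draw]
  FD 4: (2,-3.464) -> (0,0) [heading=120, draw]
  RT 120: heading 120 -> 0
  -- iteration 4/6 --
  FD 14: (0,0) -> (14,0) [heading=0, draw]
  FD 17: (14,0) -> (31,0) [heading=0, draw]
  FD 4: (31,0) -> (35,0) [heading=0, draw]
  RT 120: heading 0 -> 240
  -- iteration 5/6 --
  FD 14: (35,0) -> (28,-12.124) [heading=240, draw]
  FD 17: (28,-12.124) -> (19.5,-26.847) [heading=240, draw]
  FD 4: (19.5,-26.847) -> (17.5,-30.311) [heading=240, draw]
  RT 120: heading 240 -> 120
  -- iteration 6/6 --
  FD 14: (17.5,-30.311) -> (10.5,-18.187) [heading=120, draw]
  FD 17: (10.5,-18.187) -> (2,-3.464) [heading=120, draw]
  FD 4: (2,-3.464) -> (0,0) [heading=120, draw]
  RT 120: heading 120 -> 0
]
Final: pos=(0,0), heading=0, 18 segment(s) drawn

Segment lengths:
  seg 1: (0,0) -> (14,0), length = 14
  seg 2: (14,0) -> (31,0), length = 17
  seg 3: (31,0) -> (35,0), length = 4
  seg 4: (35,0) -> (28,-12.124), length = 14
  seg 5: (28,-12.124) -> (19.5,-26.847), length = 17
  seg 6: (19.5,-26.847) -> (17.5,-30.311), length = 4
  seg 7: (17.5,-30.311) -> (10.5,-18.187), length = 14
  seg 8: (10.5,-18.187) -> (2,-3.464), length = 17
  seg 9: (2,-3.464) -> (0,0), length = 4
  seg 10: (0,0) -> (14,0), length = 14
  seg 11: (14,0) -> (31,0), length = 17
  seg 12: (31,0) -> (35,0), length = 4
  seg 13: (35,0) -> (28,-12.124), length = 14
  seg 14: (28,-12.124) -> (19.5,-26.847), length = 17
  seg 15: (19.5,-26.847) -> (17.5,-30.311), length = 4
  seg 16: (17.5,-30.311) -> (10.5,-18.187), length = 14
  seg 17: (10.5,-18.187) -> (2,-3.464), length = 17
  seg 18: (2,-3.464) -> (0,0), length = 4
Total = 210

Answer: 210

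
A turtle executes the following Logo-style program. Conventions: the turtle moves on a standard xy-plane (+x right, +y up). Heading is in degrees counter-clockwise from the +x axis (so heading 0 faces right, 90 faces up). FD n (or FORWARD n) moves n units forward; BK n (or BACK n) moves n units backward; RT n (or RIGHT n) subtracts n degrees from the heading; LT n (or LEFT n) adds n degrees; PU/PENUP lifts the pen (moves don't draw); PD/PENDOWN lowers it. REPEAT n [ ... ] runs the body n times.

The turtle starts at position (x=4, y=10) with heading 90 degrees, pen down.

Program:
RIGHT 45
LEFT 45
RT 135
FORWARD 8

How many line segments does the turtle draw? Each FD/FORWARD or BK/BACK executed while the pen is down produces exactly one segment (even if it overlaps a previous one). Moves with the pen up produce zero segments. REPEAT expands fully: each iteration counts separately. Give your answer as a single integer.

Executing turtle program step by step:
Start: pos=(4,10), heading=90, pen down
RT 45: heading 90 -> 45
LT 45: heading 45 -> 90
RT 135: heading 90 -> 315
FD 8: (4,10) -> (9.657,4.343) [heading=315, draw]
Final: pos=(9.657,4.343), heading=315, 1 segment(s) drawn
Segments drawn: 1

Answer: 1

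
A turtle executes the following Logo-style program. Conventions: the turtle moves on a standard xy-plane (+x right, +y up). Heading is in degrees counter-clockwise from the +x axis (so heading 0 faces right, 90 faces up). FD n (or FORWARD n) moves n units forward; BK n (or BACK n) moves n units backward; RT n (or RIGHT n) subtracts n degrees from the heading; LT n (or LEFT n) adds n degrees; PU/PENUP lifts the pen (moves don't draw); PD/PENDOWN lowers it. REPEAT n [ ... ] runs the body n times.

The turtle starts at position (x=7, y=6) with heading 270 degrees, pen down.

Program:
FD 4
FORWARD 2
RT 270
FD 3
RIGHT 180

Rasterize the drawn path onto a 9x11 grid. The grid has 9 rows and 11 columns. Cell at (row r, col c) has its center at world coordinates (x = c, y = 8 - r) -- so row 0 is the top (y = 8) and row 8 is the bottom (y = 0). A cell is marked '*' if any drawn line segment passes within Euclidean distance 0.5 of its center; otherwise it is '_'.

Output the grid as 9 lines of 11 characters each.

Segment 0: (7,6) -> (7,2)
Segment 1: (7,2) -> (7,0)
Segment 2: (7,0) -> (10,0)

Answer: ___________
___________
_______*___
_______*___
_______*___
_______*___
_______*___
_______*___
_______****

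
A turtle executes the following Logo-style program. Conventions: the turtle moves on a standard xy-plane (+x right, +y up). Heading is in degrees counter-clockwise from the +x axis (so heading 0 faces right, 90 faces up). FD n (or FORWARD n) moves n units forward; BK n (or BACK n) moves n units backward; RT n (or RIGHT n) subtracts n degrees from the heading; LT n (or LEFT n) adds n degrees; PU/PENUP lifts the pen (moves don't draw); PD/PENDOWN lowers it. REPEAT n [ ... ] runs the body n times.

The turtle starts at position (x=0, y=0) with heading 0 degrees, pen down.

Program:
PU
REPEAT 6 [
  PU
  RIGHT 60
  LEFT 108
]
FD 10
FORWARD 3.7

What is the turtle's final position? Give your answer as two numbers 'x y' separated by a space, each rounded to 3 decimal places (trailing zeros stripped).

Executing turtle program step by step:
Start: pos=(0,0), heading=0, pen down
PU: pen up
REPEAT 6 [
  -- iteration 1/6 --
  PU: pen up
  RT 60: heading 0 -> 300
  LT 108: heading 300 -> 48
  -- iteration 2/6 --
  PU: pen up
  RT 60: heading 48 -> 348
  LT 108: heading 348 -> 96
  -- iteration 3/6 --
  PU: pen up
  RT 60: heading 96 -> 36
  LT 108: heading 36 -> 144
  -- iteration 4/6 --
  PU: pen up
  RT 60: heading 144 -> 84
  LT 108: heading 84 -> 192
  -- iteration 5/6 --
  PU: pen up
  RT 60: heading 192 -> 132
  LT 108: heading 132 -> 240
  -- iteration 6/6 --
  PU: pen up
  RT 60: heading 240 -> 180
  LT 108: heading 180 -> 288
]
FD 10: (0,0) -> (3.09,-9.511) [heading=288, move]
FD 3.7: (3.09,-9.511) -> (4.234,-13.029) [heading=288, move]
Final: pos=(4.234,-13.029), heading=288, 0 segment(s) drawn

Answer: 4.234 -13.029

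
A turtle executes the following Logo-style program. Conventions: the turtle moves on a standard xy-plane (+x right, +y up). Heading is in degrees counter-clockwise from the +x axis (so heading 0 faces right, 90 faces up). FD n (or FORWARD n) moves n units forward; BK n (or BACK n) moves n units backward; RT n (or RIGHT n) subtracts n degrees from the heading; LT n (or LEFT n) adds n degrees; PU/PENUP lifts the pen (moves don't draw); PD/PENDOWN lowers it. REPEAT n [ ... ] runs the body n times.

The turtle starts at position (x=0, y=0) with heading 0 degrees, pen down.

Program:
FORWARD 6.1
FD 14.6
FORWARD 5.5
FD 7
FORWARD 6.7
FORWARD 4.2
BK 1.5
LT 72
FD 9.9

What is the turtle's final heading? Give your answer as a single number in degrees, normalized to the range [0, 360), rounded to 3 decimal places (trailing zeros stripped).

Answer: 72

Derivation:
Executing turtle program step by step:
Start: pos=(0,0), heading=0, pen down
FD 6.1: (0,0) -> (6.1,0) [heading=0, draw]
FD 14.6: (6.1,0) -> (20.7,0) [heading=0, draw]
FD 5.5: (20.7,0) -> (26.2,0) [heading=0, draw]
FD 7: (26.2,0) -> (33.2,0) [heading=0, draw]
FD 6.7: (33.2,0) -> (39.9,0) [heading=0, draw]
FD 4.2: (39.9,0) -> (44.1,0) [heading=0, draw]
BK 1.5: (44.1,0) -> (42.6,0) [heading=0, draw]
LT 72: heading 0 -> 72
FD 9.9: (42.6,0) -> (45.659,9.415) [heading=72, draw]
Final: pos=(45.659,9.415), heading=72, 8 segment(s) drawn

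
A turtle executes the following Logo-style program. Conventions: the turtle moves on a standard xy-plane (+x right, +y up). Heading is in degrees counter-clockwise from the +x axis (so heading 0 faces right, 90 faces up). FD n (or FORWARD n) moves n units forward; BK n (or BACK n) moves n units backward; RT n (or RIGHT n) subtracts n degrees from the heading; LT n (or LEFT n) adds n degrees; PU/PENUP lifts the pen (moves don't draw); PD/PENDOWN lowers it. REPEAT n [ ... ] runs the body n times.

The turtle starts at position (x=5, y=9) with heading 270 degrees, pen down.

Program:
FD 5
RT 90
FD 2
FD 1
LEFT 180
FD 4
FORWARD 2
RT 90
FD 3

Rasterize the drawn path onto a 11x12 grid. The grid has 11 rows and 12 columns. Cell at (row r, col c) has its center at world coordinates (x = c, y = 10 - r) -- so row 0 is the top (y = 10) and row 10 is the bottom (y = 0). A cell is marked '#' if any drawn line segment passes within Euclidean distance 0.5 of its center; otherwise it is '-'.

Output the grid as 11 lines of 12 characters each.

Segment 0: (5,9) -> (5,4)
Segment 1: (5,4) -> (3,4)
Segment 2: (3,4) -> (2,4)
Segment 3: (2,4) -> (6,4)
Segment 4: (6,4) -> (8,4)
Segment 5: (8,4) -> (8,1)

Answer: ------------
-----#------
-----#------
-----#------
-----#------
-----#------
--#######---
--------#---
--------#---
--------#---
------------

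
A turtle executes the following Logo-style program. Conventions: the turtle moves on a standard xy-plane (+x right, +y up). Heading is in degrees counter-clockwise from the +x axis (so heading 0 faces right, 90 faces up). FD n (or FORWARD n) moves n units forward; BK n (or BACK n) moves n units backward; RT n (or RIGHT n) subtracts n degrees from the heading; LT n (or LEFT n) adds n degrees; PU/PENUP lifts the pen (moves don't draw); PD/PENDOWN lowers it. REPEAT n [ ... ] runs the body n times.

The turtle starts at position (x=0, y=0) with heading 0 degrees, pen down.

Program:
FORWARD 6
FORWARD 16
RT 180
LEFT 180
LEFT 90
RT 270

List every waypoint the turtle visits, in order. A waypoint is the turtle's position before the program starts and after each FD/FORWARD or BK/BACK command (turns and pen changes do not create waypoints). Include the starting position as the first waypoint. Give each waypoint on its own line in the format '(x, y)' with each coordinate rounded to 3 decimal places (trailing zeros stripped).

Executing turtle program step by step:
Start: pos=(0,0), heading=0, pen down
FD 6: (0,0) -> (6,0) [heading=0, draw]
FD 16: (6,0) -> (22,0) [heading=0, draw]
RT 180: heading 0 -> 180
LT 180: heading 180 -> 0
LT 90: heading 0 -> 90
RT 270: heading 90 -> 180
Final: pos=(22,0), heading=180, 2 segment(s) drawn
Waypoints (3 total):
(0, 0)
(6, 0)
(22, 0)

Answer: (0, 0)
(6, 0)
(22, 0)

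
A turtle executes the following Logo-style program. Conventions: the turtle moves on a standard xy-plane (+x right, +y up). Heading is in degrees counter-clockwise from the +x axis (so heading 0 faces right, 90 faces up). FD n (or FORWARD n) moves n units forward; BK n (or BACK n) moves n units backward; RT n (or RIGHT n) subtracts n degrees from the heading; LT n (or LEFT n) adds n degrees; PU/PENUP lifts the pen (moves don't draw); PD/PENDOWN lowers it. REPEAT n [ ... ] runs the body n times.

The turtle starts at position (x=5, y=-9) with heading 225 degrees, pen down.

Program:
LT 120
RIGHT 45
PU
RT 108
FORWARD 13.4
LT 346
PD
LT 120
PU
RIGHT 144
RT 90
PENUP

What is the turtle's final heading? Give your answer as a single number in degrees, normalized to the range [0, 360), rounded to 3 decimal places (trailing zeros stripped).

Executing turtle program step by step:
Start: pos=(5,-9), heading=225, pen down
LT 120: heading 225 -> 345
RT 45: heading 345 -> 300
PU: pen up
RT 108: heading 300 -> 192
FD 13.4: (5,-9) -> (-8.107,-11.786) [heading=192, move]
LT 346: heading 192 -> 178
PD: pen down
LT 120: heading 178 -> 298
PU: pen up
RT 144: heading 298 -> 154
RT 90: heading 154 -> 64
PU: pen up
Final: pos=(-8.107,-11.786), heading=64, 0 segment(s) drawn

Answer: 64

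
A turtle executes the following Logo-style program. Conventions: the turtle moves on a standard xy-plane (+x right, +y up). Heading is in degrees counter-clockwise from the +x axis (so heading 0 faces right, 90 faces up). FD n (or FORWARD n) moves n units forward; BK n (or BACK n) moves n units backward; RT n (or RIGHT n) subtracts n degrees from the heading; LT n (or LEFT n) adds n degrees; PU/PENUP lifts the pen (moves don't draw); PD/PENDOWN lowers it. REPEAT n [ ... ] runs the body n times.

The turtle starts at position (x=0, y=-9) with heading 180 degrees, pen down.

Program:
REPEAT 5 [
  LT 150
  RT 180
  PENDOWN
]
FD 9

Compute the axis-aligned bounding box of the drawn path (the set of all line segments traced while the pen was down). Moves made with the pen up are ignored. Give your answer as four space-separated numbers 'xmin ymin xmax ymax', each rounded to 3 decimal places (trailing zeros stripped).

Executing turtle program step by step:
Start: pos=(0,-9), heading=180, pen down
REPEAT 5 [
  -- iteration 1/5 --
  LT 150: heading 180 -> 330
  RT 180: heading 330 -> 150
  PD: pen down
  -- iteration 2/5 --
  LT 150: heading 150 -> 300
  RT 180: heading 300 -> 120
  PD: pen down
  -- iteration 3/5 --
  LT 150: heading 120 -> 270
  RT 180: heading 270 -> 90
  PD: pen down
  -- iteration 4/5 --
  LT 150: heading 90 -> 240
  RT 180: heading 240 -> 60
  PD: pen down
  -- iteration 5/5 --
  LT 150: heading 60 -> 210
  RT 180: heading 210 -> 30
  PD: pen down
]
FD 9: (0,-9) -> (7.794,-4.5) [heading=30, draw]
Final: pos=(7.794,-4.5), heading=30, 1 segment(s) drawn

Segment endpoints: x in {0, 7.794}, y in {-9, -4.5}
xmin=0, ymin=-9, xmax=7.794, ymax=-4.5

Answer: 0 -9 7.794 -4.5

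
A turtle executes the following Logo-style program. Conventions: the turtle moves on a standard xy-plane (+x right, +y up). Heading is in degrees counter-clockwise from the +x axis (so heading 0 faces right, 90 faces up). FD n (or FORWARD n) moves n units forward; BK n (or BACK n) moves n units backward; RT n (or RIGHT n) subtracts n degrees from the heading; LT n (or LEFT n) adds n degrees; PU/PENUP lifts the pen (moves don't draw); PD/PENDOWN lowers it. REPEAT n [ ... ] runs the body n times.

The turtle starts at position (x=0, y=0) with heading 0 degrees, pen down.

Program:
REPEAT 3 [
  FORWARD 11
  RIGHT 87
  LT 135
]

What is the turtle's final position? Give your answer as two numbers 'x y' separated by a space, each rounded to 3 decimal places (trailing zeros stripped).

Answer: 17.211 19.114

Derivation:
Executing turtle program step by step:
Start: pos=(0,0), heading=0, pen down
REPEAT 3 [
  -- iteration 1/3 --
  FD 11: (0,0) -> (11,0) [heading=0, draw]
  RT 87: heading 0 -> 273
  LT 135: heading 273 -> 48
  -- iteration 2/3 --
  FD 11: (11,0) -> (18.36,8.175) [heading=48, draw]
  RT 87: heading 48 -> 321
  LT 135: heading 321 -> 96
  -- iteration 3/3 --
  FD 11: (18.36,8.175) -> (17.211,19.114) [heading=96, draw]
  RT 87: heading 96 -> 9
  LT 135: heading 9 -> 144
]
Final: pos=(17.211,19.114), heading=144, 3 segment(s) drawn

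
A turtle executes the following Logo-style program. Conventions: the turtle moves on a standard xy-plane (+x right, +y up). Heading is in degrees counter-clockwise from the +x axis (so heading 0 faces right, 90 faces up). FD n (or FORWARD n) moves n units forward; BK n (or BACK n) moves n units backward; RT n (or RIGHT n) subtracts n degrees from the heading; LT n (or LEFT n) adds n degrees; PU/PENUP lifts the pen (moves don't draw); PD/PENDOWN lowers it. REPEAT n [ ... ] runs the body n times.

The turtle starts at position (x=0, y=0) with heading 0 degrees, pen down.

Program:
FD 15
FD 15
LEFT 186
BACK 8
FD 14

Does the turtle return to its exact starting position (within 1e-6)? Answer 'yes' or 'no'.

Executing turtle program step by step:
Start: pos=(0,0), heading=0, pen down
FD 15: (0,0) -> (15,0) [heading=0, draw]
FD 15: (15,0) -> (30,0) [heading=0, draw]
LT 186: heading 0 -> 186
BK 8: (30,0) -> (37.956,0.836) [heading=186, draw]
FD 14: (37.956,0.836) -> (24.033,-0.627) [heading=186, draw]
Final: pos=(24.033,-0.627), heading=186, 4 segment(s) drawn

Start position: (0, 0)
Final position: (24.033, -0.627)
Distance = 24.041; >= 1e-6 -> NOT closed

Answer: no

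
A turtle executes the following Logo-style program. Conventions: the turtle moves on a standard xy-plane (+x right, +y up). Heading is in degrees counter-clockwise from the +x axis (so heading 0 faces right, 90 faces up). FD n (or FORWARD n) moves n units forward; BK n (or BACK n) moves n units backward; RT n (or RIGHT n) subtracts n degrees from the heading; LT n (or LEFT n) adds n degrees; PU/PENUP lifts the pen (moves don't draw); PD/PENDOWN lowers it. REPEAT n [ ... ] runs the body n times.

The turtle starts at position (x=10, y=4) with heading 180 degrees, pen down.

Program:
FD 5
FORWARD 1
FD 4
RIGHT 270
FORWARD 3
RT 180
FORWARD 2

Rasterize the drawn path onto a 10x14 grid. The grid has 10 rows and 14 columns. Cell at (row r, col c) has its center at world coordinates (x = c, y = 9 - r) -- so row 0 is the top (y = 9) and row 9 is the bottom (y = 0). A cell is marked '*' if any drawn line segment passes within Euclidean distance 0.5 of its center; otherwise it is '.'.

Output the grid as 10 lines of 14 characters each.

Segment 0: (10,4) -> (5,4)
Segment 1: (5,4) -> (4,4)
Segment 2: (4,4) -> (0,4)
Segment 3: (0,4) -> (0,1)
Segment 4: (0,1) -> (-0,3)

Answer: ..............
..............
..............
..............
..............
***********...
*.............
*.............
*.............
..............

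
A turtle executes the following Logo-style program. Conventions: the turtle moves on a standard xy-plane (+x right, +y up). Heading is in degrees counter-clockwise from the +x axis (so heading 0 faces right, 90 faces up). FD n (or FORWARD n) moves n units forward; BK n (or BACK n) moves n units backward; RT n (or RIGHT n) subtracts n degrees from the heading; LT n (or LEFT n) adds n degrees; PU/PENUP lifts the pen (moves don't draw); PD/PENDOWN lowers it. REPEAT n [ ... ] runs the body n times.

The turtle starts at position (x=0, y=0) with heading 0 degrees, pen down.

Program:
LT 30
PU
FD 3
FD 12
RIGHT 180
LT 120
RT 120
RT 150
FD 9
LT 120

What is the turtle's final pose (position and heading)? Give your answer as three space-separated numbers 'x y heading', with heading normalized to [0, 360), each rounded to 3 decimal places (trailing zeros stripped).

Executing turtle program step by step:
Start: pos=(0,0), heading=0, pen down
LT 30: heading 0 -> 30
PU: pen up
FD 3: (0,0) -> (2.598,1.5) [heading=30, move]
FD 12: (2.598,1.5) -> (12.99,7.5) [heading=30, move]
RT 180: heading 30 -> 210
LT 120: heading 210 -> 330
RT 120: heading 330 -> 210
RT 150: heading 210 -> 60
FD 9: (12.99,7.5) -> (17.49,15.294) [heading=60, move]
LT 120: heading 60 -> 180
Final: pos=(17.49,15.294), heading=180, 0 segment(s) drawn

Answer: 17.49 15.294 180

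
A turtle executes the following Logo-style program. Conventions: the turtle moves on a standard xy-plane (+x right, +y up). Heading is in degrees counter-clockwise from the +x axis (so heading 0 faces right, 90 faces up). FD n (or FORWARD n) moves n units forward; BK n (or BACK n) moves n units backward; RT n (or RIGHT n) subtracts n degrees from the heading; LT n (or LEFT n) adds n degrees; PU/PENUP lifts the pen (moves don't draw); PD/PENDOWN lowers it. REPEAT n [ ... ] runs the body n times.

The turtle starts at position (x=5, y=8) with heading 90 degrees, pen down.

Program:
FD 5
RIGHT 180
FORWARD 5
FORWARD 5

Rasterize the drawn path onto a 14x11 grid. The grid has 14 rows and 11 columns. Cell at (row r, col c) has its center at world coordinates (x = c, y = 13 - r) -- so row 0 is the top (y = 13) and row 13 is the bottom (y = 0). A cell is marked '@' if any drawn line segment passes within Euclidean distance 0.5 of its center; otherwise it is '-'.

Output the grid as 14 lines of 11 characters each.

Segment 0: (5,8) -> (5,13)
Segment 1: (5,13) -> (5,8)
Segment 2: (5,8) -> (5,3)

Answer: -----@-----
-----@-----
-----@-----
-----@-----
-----@-----
-----@-----
-----@-----
-----@-----
-----@-----
-----@-----
-----@-----
-----------
-----------
-----------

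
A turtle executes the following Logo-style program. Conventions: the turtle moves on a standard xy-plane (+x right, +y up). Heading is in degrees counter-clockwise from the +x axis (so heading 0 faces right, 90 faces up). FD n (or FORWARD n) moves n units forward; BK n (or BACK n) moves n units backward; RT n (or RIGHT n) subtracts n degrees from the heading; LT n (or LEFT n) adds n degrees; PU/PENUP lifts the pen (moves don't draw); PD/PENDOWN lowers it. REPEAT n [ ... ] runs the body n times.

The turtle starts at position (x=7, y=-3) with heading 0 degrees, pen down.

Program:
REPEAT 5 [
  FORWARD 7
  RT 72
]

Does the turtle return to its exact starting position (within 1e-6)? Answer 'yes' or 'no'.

Executing turtle program step by step:
Start: pos=(7,-3), heading=0, pen down
REPEAT 5 [
  -- iteration 1/5 --
  FD 7: (7,-3) -> (14,-3) [heading=0, draw]
  RT 72: heading 0 -> 288
  -- iteration 2/5 --
  FD 7: (14,-3) -> (16.163,-9.657) [heading=288, draw]
  RT 72: heading 288 -> 216
  -- iteration 3/5 --
  FD 7: (16.163,-9.657) -> (10.5,-13.772) [heading=216, draw]
  RT 72: heading 216 -> 144
  -- iteration 4/5 --
  FD 7: (10.5,-13.772) -> (4.837,-9.657) [heading=144, draw]
  RT 72: heading 144 -> 72
  -- iteration 5/5 --
  FD 7: (4.837,-9.657) -> (7,-3) [heading=72, draw]
  RT 72: heading 72 -> 0
]
Final: pos=(7,-3), heading=0, 5 segment(s) drawn

Start position: (7, -3)
Final position: (7, -3)
Distance = 0; < 1e-6 -> CLOSED

Answer: yes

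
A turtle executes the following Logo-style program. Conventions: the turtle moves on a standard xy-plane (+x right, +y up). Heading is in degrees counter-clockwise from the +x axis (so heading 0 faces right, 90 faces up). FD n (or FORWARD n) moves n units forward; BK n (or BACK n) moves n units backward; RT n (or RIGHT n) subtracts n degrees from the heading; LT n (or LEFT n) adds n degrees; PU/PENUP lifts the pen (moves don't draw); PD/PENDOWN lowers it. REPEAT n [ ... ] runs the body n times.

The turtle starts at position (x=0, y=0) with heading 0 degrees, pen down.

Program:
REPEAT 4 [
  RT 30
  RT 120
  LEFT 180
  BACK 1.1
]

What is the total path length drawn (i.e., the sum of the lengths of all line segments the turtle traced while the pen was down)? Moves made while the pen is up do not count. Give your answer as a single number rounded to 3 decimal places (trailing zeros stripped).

Answer: 4.4

Derivation:
Executing turtle program step by step:
Start: pos=(0,0), heading=0, pen down
REPEAT 4 [
  -- iteration 1/4 --
  RT 30: heading 0 -> 330
  RT 120: heading 330 -> 210
  LT 180: heading 210 -> 30
  BK 1.1: (0,0) -> (-0.953,-0.55) [heading=30, draw]
  -- iteration 2/4 --
  RT 30: heading 30 -> 0
  RT 120: heading 0 -> 240
  LT 180: heading 240 -> 60
  BK 1.1: (-0.953,-0.55) -> (-1.503,-1.503) [heading=60, draw]
  -- iteration 3/4 --
  RT 30: heading 60 -> 30
  RT 120: heading 30 -> 270
  LT 180: heading 270 -> 90
  BK 1.1: (-1.503,-1.503) -> (-1.503,-2.603) [heading=90, draw]
  -- iteration 4/4 --
  RT 30: heading 90 -> 60
  RT 120: heading 60 -> 300
  LT 180: heading 300 -> 120
  BK 1.1: (-1.503,-2.603) -> (-0.953,-3.555) [heading=120, draw]
]
Final: pos=(-0.953,-3.555), heading=120, 4 segment(s) drawn

Segment lengths:
  seg 1: (0,0) -> (-0.953,-0.55), length = 1.1
  seg 2: (-0.953,-0.55) -> (-1.503,-1.503), length = 1.1
  seg 3: (-1.503,-1.503) -> (-1.503,-2.603), length = 1.1
  seg 4: (-1.503,-2.603) -> (-0.953,-3.555), length = 1.1
Total = 4.4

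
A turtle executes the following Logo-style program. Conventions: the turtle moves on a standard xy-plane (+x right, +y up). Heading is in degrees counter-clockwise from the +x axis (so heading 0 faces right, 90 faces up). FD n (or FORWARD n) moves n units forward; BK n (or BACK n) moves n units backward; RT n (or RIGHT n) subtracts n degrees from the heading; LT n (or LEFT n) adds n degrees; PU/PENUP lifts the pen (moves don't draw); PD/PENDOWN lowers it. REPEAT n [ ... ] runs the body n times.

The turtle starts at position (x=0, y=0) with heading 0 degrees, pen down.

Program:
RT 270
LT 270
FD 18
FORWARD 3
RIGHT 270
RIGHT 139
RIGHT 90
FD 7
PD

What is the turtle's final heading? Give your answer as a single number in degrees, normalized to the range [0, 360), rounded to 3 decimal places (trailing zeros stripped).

Answer: 221

Derivation:
Executing turtle program step by step:
Start: pos=(0,0), heading=0, pen down
RT 270: heading 0 -> 90
LT 270: heading 90 -> 0
FD 18: (0,0) -> (18,0) [heading=0, draw]
FD 3: (18,0) -> (21,0) [heading=0, draw]
RT 270: heading 0 -> 90
RT 139: heading 90 -> 311
RT 90: heading 311 -> 221
FD 7: (21,0) -> (15.717,-4.592) [heading=221, draw]
PD: pen down
Final: pos=(15.717,-4.592), heading=221, 3 segment(s) drawn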